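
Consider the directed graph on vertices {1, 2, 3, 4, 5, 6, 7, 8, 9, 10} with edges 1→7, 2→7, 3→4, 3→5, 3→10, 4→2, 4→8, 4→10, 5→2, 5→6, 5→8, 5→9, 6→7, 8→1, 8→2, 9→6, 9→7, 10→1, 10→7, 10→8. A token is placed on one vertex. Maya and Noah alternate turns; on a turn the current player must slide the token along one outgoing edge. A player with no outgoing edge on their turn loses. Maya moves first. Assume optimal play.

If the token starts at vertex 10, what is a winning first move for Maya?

Compute win/loss labels from the base case upward. A position with no move is L. Any other position is W if it can reach an L in one move, else L.
Every edge goes from a vertex to one that appears earlier in the order 7, 6, 2, 1, 9, 8, 10, 4, 5, 3, so processing vertices in that order labels each vertex after all of its successors.
7: no outgoing edge → L
6: W (go to 7, an L position)
2: W (go to 7, an L position)
1: W (go to 7, an L position)
9: W (go to 7, an L position)
8: L (options 1(W), 2(W) are all W)
10: W (go to 8, an L position)
4: W (go to 8, an L position)
5: W (go to 8, an L position)
3: L (options 5(W), 4(W), 10(W) are all W)
From 10, the L positions reachable in one move are: 8, 7. Any move reaching one of these is winning.

Move to 8.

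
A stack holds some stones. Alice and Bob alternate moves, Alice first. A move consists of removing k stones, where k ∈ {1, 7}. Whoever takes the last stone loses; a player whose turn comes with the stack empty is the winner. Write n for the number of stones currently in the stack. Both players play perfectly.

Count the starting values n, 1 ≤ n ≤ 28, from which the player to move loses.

Work bottom-up. With no move the player to move wins. Otherwise the position is W if at least one move leads to an L position for the opponent, and L if every move leads to a W.
n=0: no move; the opponent has just taken the last stone and therefore loses → W
n=1: L (sole option 0(W) is W)
n=2: W (go to 1, an L position)
n=3: L (sole option 2(W) is W)
n=4: W (go to 3, an L position)
n=5: L (sole option 4(W) is W)
n=6: W (go to 5, an L position)
n=7: L (options 6(W), 0(W) are all W)
n=8: W (go to 7, an L position)
n=9: L (options 8(W), 2(W) are all W)
n=10: W (go to 9, an L position)
n=11: L (options 10(W), 4(W) are all W)
n=12: W (go to 11, an L position)
n=13: L (options 12(W), 6(W) are all W)
n=14: W (go to 13, an L position)
n=15: L (options 14(W), 8(W) are all W)
n=16: W (go to 15, an L position)
n=17: L (options 16(W), 10(W) are all W)
n=18: W (go to 17, an L position)
n=19: L (options 18(W), 12(W) are all W)
n=20: W (go to 19, an L position)
n=21: L (options 20(W), 14(W) are all W)
n=22: W (go to 21, an L position)
n=23: L (options 22(W), 16(W) are all W)
n=24: W (go to 23, an L position)
n=25: L (options 24(W), 18(W) are all W)
n=26: W (go to 25, an L position)
n=27: L (options 26(W), 20(W) are all W)
n=28: W (go to 27, an L position)
L entries with 1 ≤ n ≤ 28 (the range starts at n=1): n = 1, 3, 5, 7, 9, 11, 13, 15, 17, 19, 21, 23, 25, 27; that makes 14.

14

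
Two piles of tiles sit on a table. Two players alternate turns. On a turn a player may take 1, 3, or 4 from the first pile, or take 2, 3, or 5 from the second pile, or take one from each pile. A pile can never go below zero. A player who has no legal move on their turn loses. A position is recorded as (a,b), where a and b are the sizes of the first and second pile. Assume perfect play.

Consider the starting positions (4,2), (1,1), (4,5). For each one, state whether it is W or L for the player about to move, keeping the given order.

(4,2): L, (1,1): W, (4,5): W

Work bottom-up. With no move the player to move loses. Otherwise the position is W if at least one move leads to an L position for the opponent, and L if every move leads to a W.
No move ever increases a pile, so every position that can arise here has a ≤ 4 and b ≤ 5; it is enough to label the cells with 0 ≤ a ≤ 4 and 0 ≤ b ≤ 5.
Every move lowers a or b (never raises either), so fill the grid row by row in increasing a, and left to right within a row: each cell's successors are then already labelled.
      b=0  b=1  b=2  b=3  b=4  b=5
a=0:    L    L    W    W    W    W
a=1:    W    W    W    L    L    W
a=2:    L    L    W    W    W    W
a=3:    W    W    W    L    L    W
a=4:    W    W    L    W    W    W
Cells with no legal move (terminal, hence L): (0,0), (0,1).
The remaining L cells, each justified by listing all of its moves:
(1,3): only reaches (0,3)(W), (1,1)(W), (1,0)(W), (0,2)(W), all W → L
(1,4): only reaches (0,4)(W), (1,2)(W), (1,1)(W), (0,3)(W), all W → L
(2,0): only reaches (1,0)(W), which is W → L
(2,1): only reaches (1,1)(W), (1,0)(W), all W → L
(3,3): only reaches (2,3)(W), (0,3)(W), (3,1)(W), (3,0)(W), (2,2)(W), all W → L
(3,4): only reaches (2,4)(W), (0,4)(W), (3,2)(W), (3,1)(W), (2,3)(W), all W → L
(4,2): only reaches (3,2)(W), (1,2)(W), (0,2)(W), (4,0)(W), (3,1)(W), all W → L
Every other cell has at least one move into one of the L cells above, so it is W.
(4,2): one of the L cells justified above, so L
(1,1): the move to (0,1) reaches an L cell, so W
(4,5): the move to (4,2) reaches an L cell, so W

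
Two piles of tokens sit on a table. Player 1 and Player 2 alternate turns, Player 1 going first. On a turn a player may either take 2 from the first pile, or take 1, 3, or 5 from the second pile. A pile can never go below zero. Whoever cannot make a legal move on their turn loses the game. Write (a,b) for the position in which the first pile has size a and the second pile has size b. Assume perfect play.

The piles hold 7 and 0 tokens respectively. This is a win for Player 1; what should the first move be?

Move to (5,0).

Compute win/loss labels from the base case upward. A position with no move is L. Any other position is W if it can reach an L in one move, else L.
No move ever increases a pile, so every position that can arise here has a ≤ 7 and b ≤ 0; it is enough to label the cells with 0 ≤ a ≤ 7 and 0 ≤ b ≤ 0.
Every move lowers a or b (never raises either), so fill the grid row by row in increasing a, and left to right within a row: each cell's successors are then already labelled.
      b=0
a=0:    L
a=1:    L
a=2:    W
a=3:    W
a=4:    L
a=5:    L
a=6:    W
a=7:    W
Cells with no legal move (terminal, hence L): (0,0), (1,0).
The remaining L cells, each justified by listing all of its moves:
(4,0): L (sole option (2,0)(W) is W)
(5,0): L (sole option (3,0)(W) is W)
Every other cell has at least one move into one of the L cells above, so it is W.
From (7,0), the L positions reachable in one move are: (5,0).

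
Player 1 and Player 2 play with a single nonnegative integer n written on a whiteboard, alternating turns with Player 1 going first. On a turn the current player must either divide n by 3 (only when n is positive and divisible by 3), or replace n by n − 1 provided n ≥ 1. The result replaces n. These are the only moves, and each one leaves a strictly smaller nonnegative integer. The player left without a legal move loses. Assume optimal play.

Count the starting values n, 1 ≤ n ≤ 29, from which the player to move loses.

13

Build the W/L table. Terminal = L. A non-terminal position is W if it has a move to some L; otherwise it is L.
n=0: no move → L
n=1: can move to 0, which is L ⇒ W
n=2: the only move is to 1(W), a W ⇒ L
n=3: can move to 2, which is L ⇒ W
n=4: the only move is to 3(W), a W ⇒ L
n=5: can move to 4, which is L ⇒ W
n=6: can move to 2, which is L ⇒ W
n=7: the only move is to 6(W), a W ⇒ L
n=8: can move to 7, which is L ⇒ W
n=9: moves to 3(W), 8(W); every one is W ⇒ L
n=10: can move to 9, which is L ⇒ W
n=11: the only move is to 10(W), a W ⇒ L
n=12: can move to 4, which is L ⇒ W
n=13: the only move is to 12(W), a W ⇒ L
n=14: can move to 13, which is L ⇒ W
n=15: moves to 5(W), 14(W); every one is W ⇒ L
n=16: can move to 15, which is L ⇒ W
n=17: the only move is to 16(W), a W ⇒ L
n=18: can move to 17, which is L ⇒ W
n=19: the only move is to 18(W), a W ⇒ L
n=20: can move to 19, which is L ⇒ W
n=21: can move to 7, which is L ⇒ W
n=22: the only move is to 21(W), a W ⇒ L
n=23: can move to 22, which is L ⇒ W
n=24: moves to 8(W), 23(W); every one is W ⇒ L
n=25: can move to 24, which is L ⇒ W
n=26: the only move is to 25(W), a W ⇒ L
n=27: can move to 9, which is L ⇒ W
n=28: the only move is to 27(W), a W ⇒ L
n=29: can move to 28, which is L ⇒ W
L entries with 1 ≤ n ≤ 29 (n=0 is outside the asked range and is not counted): n = 2, 4, 7, 9, 11, 13, 15, 17, 19, 22, 24, 26, 28; that makes 13.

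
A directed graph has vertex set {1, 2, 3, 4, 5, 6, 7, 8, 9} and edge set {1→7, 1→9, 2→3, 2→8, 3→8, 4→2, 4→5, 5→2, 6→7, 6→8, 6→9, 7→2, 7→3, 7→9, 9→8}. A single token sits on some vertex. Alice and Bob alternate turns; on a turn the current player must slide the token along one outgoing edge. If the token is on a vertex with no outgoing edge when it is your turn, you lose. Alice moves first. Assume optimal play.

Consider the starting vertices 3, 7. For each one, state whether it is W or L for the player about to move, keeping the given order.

3: W, 7: L

Work bottom-up. With no move the player to move loses. Otherwise the position is W if at least one move leads to an L position for the opponent, and L if every move leads to a W.
Every edge goes from a vertex to one that appears earlier in the order 8, 3, 2, 9, 7, 6, 1, 5, 4, so processing vertices in that order labels each vertex after all of its successors.
8: no outgoing edge → L
3: →8(L), so W
2: →8(L), so W
9: →8(L), so W
7: →9(W), 2(W), 3(W) — all W, so L
6: →7(L), so W
1: →7(L), so W
5: →2(W) only, which is W, so L
4: →5(L), so W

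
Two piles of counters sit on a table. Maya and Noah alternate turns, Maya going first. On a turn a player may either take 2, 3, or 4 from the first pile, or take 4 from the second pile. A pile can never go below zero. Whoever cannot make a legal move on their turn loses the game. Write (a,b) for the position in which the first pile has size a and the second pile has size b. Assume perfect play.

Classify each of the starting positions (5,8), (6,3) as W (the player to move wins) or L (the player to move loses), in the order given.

Compute win/loss labels from the base case upward. A position with no move is L. Any other position is W if it can reach an L in one move, else L.
No move ever increases a pile, so every position that can arise here has a ≤ 6 and b ≤ 8; it is enough to label the cells with 0 ≤ a ≤ 6 and 0 ≤ b ≤ 8.
Every move lowers a or b (never raises either), so fill the grid row by row in increasing a, and left to right within a row: each cell's successors are then already labelled.
      b=0  b=1  b=2  b=3  b=4  b=5  b=6  b=7  b=8
a=0:    L    L    L    L    W    W    W    W    L
a=1:    L    L    L    L    W    W    W    W    L
a=2:    W    W    W    W    L    L    L    L    W
a=3:    W    W    W    W    L    L    L    L    W
a=4:    W    W    W    W    W    W    W    W    W
a=5:    W    W    W    W    W    W    W    W    W
a=6:    L    L    L    L    W    W    W    W    L
Cells with no legal move (terminal, hence L): (0,0), (0,1), (0,2), (0,3), (1,0), (1,1), (1,2), (1,3).
The remaining L cells, each justified by listing all of its moves:
(0,8): L (sole option (0,4)(W) is W)
(1,8): L (sole option (1,4)(W) is W)
(2,4): L (options (0,4)(W), (2,0)(W) are all W)
(2,5): L (options (0,5)(W), (2,1)(W) are all W)
(2,6): L (options (0,6)(W), (2,2)(W) are all W)
(2,7): L (options (0,7)(W), (2,3)(W) are all W)
(3,4): L (options (1,4)(W), (0,4)(W), (3,0)(W) are all W)
(3,5): L (options (1,5)(W), (0,5)(W), (3,1)(W) are all W)
(3,6): L (options (1,6)(W), (0,6)(W), (3,2)(W) are all W)
(3,7): L (options (1,7)(W), (0,7)(W), (3,3)(W) are all W)
(6,0): L (options (4,0)(W), (3,0)(W), (2,0)(W) are all W)
(6,1): L (options (4,1)(W), (3,1)(W), (2,1)(W) are all W)
(6,2): L (options (4,2)(W), (3,2)(W), (2,2)(W) are all W)
(6,3): L (options (4,3)(W), (3,3)(W), (2,3)(W) are all W)
(6,8): L (options (4,8)(W), (3,8)(W), (2,8)(W), (6,4)(W) are all W)
Every other cell has at least one move into one of the L cells above, so it is W.
(5,8): the move to (1,8) reaches an L cell, so W
(6,3): one of the L cells justified above, so L

(5,8): W, (6,3): L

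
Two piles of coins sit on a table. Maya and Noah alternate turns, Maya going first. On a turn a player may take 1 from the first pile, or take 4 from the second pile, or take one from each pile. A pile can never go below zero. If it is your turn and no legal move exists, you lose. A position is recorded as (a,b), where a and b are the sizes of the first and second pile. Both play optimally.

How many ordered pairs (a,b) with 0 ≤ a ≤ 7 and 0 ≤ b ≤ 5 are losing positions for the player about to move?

20

Compute win/loss labels from the base case upward. A position with no move is L. Any other position is W if it can reach an L in one move, else L.
Every move lowers a or b (never raises either), so fill the grid row by row in increasing a, and left to right within a row: each cell's successors are then already labelled.
      b=0  b=1  b=2  b=3  b=4  b=5
a=0:    L    L    L    L    W    W
a=1:    W    W    W    W    W    L
a=2:    L    L    L    L    W    W
a=3:    W    W    W    W    W    L
a=4:    L    L    L    L    W    W
a=5:    W    W    W    W    W    L
a=6:    L    L    L    L    W    W
a=7:    W    W    W    W    W    L
Cells with no legal move (terminal, hence L): (0,0), (0,1), (0,2), (0,3).
The remaining L cells, each justified by listing all of its moves:
(1,5): →(0,5)(W), (1,1)(W), (0,4)(W) — all W, so L
(2,0): →(1,0)(W) only, which is W, so L
(2,1): →(1,1)(W), (1,0)(W) — all W, so L
(2,2): →(1,2)(W), (1,1)(W) — all W, so L
(2,3): →(1,3)(W), (1,2)(W) — all W, so L
(3,5): →(2,5)(W), (3,1)(W), (2,4)(W) — all W, so L
(4,0): →(3,0)(W) only, which is W, so L
(4,1): →(3,1)(W), (3,0)(W) — all W, so L
(4,2): →(3,2)(W), (3,1)(W) — all W, so L
(4,3): →(3,3)(W), (3,2)(W) — all W, so L
(5,5): →(4,5)(W), (5,1)(W), (4,4)(W) — all W, so L
(6,0): →(5,0)(W) only, which is W, so L
(6,1): →(5,1)(W), (5,0)(W) — all W, so L
(6,2): →(5,2)(W), (5,1)(W) — all W, so L
(6,3): →(5,3)(W), (5,2)(W) — all W, so L
(7,5): →(6,5)(W), (7,1)(W), (6,4)(W) — all W, so L
Every other cell has at least one move into one of the L cells above, so it is W.
L cells per row: a=0: 4, a=1: 1, a=2: 4, a=3: 1, a=4: 4, a=5: 1, a=6: 4, a=7: 1; total 20.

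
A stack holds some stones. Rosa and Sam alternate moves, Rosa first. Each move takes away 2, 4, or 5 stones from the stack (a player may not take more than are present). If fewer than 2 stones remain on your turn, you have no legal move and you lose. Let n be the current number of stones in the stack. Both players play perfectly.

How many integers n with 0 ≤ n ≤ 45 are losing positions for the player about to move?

14

Positions with no move are L. A position that does have a move is losing for the player to move precisely when every available move leads to a winning position for the opponent. Fill in the labels:
n=0: no move → L
n=1: no move → L
n=2: can move to 0, which is L ⇒ W
n=3: can move to 1, which is L ⇒ W
n=4: can move to 0, which is L ⇒ W
n=5: can move to 1, which is L ⇒ W
n=6: can move to 1, which is L ⇒ W
n=7: moves to 5(W), 3(W), 2(W); every one is W ⇒ L
n=8: moves to 6(W), 4(W), 3(W); every one is W ⇒ L
n=9: can move to 7, which is L ⇒ W
n=10: can move to 8, which is L ⇒ W
n=11: can move to 7, which is L ⇒ W
n=12: can move to 8, which is L ⇒ W
n=13: can move to 8, which is L ⇒ W
n=14: moves to 12(W), 10(W), 9(W); every one is W ⇒ L
n=15: moves to 13(W), 11(W), 10(W); every one is W ⇒ L
n=16: can move to 14, which is L ⇒ W
n=17: can move to 15, which is L ⇒ W
n=18: can move to 14, which is L ⇒ W
n=19: can move to 15, which is L ⇒ W
n=20: can move to 15, which is L ⇒ W
n=21: moves to 19(W), 17(W), 16(W); every one is W ⇒ L
n=22: moves to 20(W), 18(W), 17(W); every one is W ⇒ L
n=23: can move to 21, which is L ⇒ W
n=24: can move to 22, which is L ⇒ W
n=25: can move to 21, which is L ⇒ W
n=26: can move to 22, which is L ⇒ W
n=27: can move to 22, which is L ⇒ W
n=28: moves to 26(W), 24(W), 23(W); every one is W ⇒ L
n=29: moves to 27(W), 25(W), 24(W); every one is W ⇒ L
n=30: can move to 28, which is L ⇒ W
n=31: can move to 29, which is L ⇒ W
n=32: can move to 28, which is L ⇒ W
n=33: can move to 29, which is L ⇒ W
n=34: can move to 29, which is L ⇒ W
n=35: moves to 33(W), 31(W), 30(W); every one is W ⇒ L
n=36: moves to 34(W), 32(W), 31(W); every one is W ⇒ L
n=37: can move to 35, which is L ⇒ W
n=38: can move to 36, which is L ⇒ W
n=39: can move to 35, which is L ⇒ W
n=40: can move to 36, which is L ⇒ W
n=41: can move to 36, which is L ⇒ W
n=42: moves to 40(W), 38(W), 37(W); every one is W ⇒ L
n=43: moves to 41(W), 39(W), 38(W); every one is W ⇒ L
n=44: can move to 42, which is L ⇒ W
n=45: can move to 43, which is L ⇒ W
L entries with 0 ≤ n ≤ 45: n = 0, 1, 7, 8, 14, 15, 21, 22, 28, 29, 35, 36, 42, 43; that makes 14.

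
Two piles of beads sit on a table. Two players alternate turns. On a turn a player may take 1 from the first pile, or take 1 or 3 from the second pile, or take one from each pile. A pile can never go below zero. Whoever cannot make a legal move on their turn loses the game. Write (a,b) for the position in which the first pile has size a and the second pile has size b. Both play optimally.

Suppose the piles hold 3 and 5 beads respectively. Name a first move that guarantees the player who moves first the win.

Move to (2,4).

Classify positions by backward induction: terminal positions (no move available) are L. From any other position, the mover wins iff some move reaches an L.
No move ever increases a pile, so every position that can arise here has a ≤ 3 and b ≤ 5; it is enough to label the cells with 0 ≤ a ≤ 3 and 0 ≤ b ≤ 5.
Every move lowers a or b (never raises either), so fill the grid row by row in increasing a, and left to right within a row: each cell's successors are then already labelled.
      b=0  b=1  b=2  b=3  b=4  b=5
a=0:    L    W    L    W    L    W
a=1:    W    W    W    W    W    W
a=2:    L    W    L    W    L    W
a=3:    W    W    W    W    W    W
Cells with no legal move (terminal, hence L): (0,0).
The remaining L cells, each justified by listing all of its moves:
(0,2): →(0,1)(W) only, which is W, so L
(0,4): →(0,3)(W), (0,1)(W) — all W, so L
(2,0): →(1,0)(W) only, which is W, so L
(2,2): →(1,2)(W), (2,1)(W), (1,1)(W) — all W, so L
(2,4): →(1,4)(W), (2,3)(W), (2,1)(W), (1,3)(W) — all W, so L
Every other cell has at least one move into one of the L cells above, so it is W.
From (3,5), the L positions reachable in one move are: (2,4).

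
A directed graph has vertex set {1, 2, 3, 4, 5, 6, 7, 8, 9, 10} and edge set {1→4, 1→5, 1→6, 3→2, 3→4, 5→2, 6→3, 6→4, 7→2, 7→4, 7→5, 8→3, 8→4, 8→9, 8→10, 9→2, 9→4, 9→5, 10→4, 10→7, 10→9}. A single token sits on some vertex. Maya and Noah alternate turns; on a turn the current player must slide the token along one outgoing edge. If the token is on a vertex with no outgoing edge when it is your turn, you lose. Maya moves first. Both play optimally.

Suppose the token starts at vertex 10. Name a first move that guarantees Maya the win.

Move to 4.

Label each position W (a win for the player to move) or L (a loss). A position with no legal move is L; any other position is W exactly when some move reaches an L, and L when every move reaches a W.
Every edge goes from a vertex to one that appears earlier in the order 2, 4, 5, 9, 7, 10, 3, 6, 8, 1, so processing vertices in that order labels each vertex after all of its successors.
2: no outgoing edge → L
4: no outgoing edge → L
5: reaches L-position 2 → W
9: reaches L-position 4 → W
7: reaches L-position 4 → W
10: reaches L-position 4 → W
3: reaches L-position 4 → W
6: reaches L-position 4 → W
8: reaches L-position 4 → W
1: reaches L-position 4 → W
From 10, the L positions reachable in one move are: 4.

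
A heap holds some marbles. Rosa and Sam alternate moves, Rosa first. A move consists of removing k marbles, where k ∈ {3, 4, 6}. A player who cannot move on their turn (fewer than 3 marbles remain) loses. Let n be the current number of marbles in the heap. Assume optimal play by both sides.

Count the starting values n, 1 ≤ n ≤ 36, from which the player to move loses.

12

Label each position W (a win for the player to move) or L (a loss). A position with no legal move is L; any other position is W exactly when some move reaches an L, and L when every move reaches a W.
n=0: no move → L
n=1: no move → L
n=2: no move → L
n=3: reaches L-position 0 → W
n=4: reaches L-position 1 → W
n=5: reaches L-position 2 → W
n=6: reaches L-position 2 → W
n=7: reaches L-position 1 → W
n=8: reaches L-position 2 → W
n=9: only reaches 6(W), 5(W), 3(W), all W → L
n=10: only reaches 7(W), 6(W), 4(W), all W → L
n=11: only reaches 8(W), 7(W), 5(W), all W → L
n=12: reaches L-position 9 → W
n=13: reaches L-position 10 → W
n=14: reaches L-position 11 → W
n=15: reaches L-position 11 → W
n=16: reaches L-position 10 → W
n=17: reaches L-position 11 → W
n=18: only reaches 15(W), 14(W), 12(W), all W → L
n=19: only reaches 16(W), 15(W), 13(W), all W → L
n=20: only reaches 17(W), 16(W), 14(W), all W → L
n=21: reaches L-position 18 → W
n=22: reaches L-position 19 → W
n=23: reaches L-position 20 → W
n=24: reaches L-position 20 → W
n=25: reaches L-position 19 → W
n=26: reaches L-position 20 → W
n=27: only reaches 24(W), 23(W), 21(W), all W → L
n=28: only reaches 25(W), 24(W), 22(W), all W → L
n=29: only reaches 26(W), 25(W), 23(W), all W → L
n=30: reaches L-position 27 → W
n=31: reaches L-position 28 → W
n=32: reaches L-position 29 → W
n=33: reaches L-position 29 → W
n=34: reaches L-position 28 → W
n=35: reaches L-position 29 → W
n=36: only reaches 33(W), 32(W), 30(W), all W → L
L entries with 1 ≤ n ≤ 36 (n=0 is outside the asked range and is not counted): n = 1, 2, 9, 10, 11, 18, 19, 20, 27, 28, 29, 36; that makes 12.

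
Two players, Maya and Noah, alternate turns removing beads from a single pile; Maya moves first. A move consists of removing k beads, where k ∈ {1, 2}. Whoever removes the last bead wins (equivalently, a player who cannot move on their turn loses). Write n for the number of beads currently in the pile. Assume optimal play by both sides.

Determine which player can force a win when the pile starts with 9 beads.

Compute win/loss labels from the base case upward. A position with no move is L. Any other position is W if it can reach an L in one move, else L.
n=0: no move → L
n=1: can move to 0, which is L ⇒ W
n=2: can move to 0, which is L ⇒ W
n=3: moves to 2(W), 1(W); every one is W ⇒ L
n=4: can move to 3, which is L ⇒ W
n=5: can move to 3, which is L ⇒ W
n=6: moves to 5(W), 4(W); every one is W ⇒ L
n=7: can move to 6, which is L ⇒ W
n=8: can move to 6, which is L ⇒ W
n=9: moves to 8(W), 7(W); every one is W ⇒ L
Every move from 9 reaches a W position, so the mover loses.

Noah wins.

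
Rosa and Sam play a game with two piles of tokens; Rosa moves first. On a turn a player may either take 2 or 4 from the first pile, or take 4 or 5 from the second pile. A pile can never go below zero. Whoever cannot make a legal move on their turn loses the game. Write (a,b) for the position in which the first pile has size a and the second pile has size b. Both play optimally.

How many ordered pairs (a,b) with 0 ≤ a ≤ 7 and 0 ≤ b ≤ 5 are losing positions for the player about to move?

20

Build the W/L table. Terminal = L. A non-terminal position is W if it has a move to some L; otherwise it is L.
Every move lowers a or b (never raises either), so fill the grid row by row in increasing a, and left to right within a row: each cell's successors are then already labelled.
      b=0  b=1  b=2  b=3  b=4  b=5
a=0:    L    L    L    L    W    W
a=1:    L    L    L    L    W    W
a=2:    W    W    W    W    L    L
a=3:    W    W    W    W    L    L
a=4:    W    W    W    W    W    W
a=5:    W    W    W    W    W    W
a=6:    L    L    L    L    W    W
a=7:    L    L    L    L    W    W
Cells with no legal move (terminal, hence L): (0,0), (0,1), (0,2), (0,3), (1,0), (1,1), (1,2), (1,3).
The remaining L cells, each justified by listing all of its moves:
(2,4): →(0,4)(W), (2,0)(W) — all W, so L
(2,5): →(0,5)(W), (2,1)(W), (2,0)(W) — all W, so L
(3,4): →(1,4)(W), (3,0)(W) — all W, so L
(3,5): →(1,5)(W), (3,1)(W), (3,0)(W) — all W, so L
(6,0): →(4,0)(W), (2,0)(W) — all W, so L
(6,1): →(4,1)(W), (2,1)(W) — all W, so L
(6,2): →(4,2)(W), (2,2)(W) — all W, so L
(6,3): →(4,3)(W), (2,3)(W) — all W, so L
(7,0): →(5,0)(W), (3,0)(W) — all W, so L
(7,1): →(5,1)(W), (3,1)(W) — all W, so L
(7,2): →(5,2)(W), (3,2)(W) — all W, so L
(7,3): →(5,3)(W), (3,3)(W) — all W, so L
Every other cell has at least one move into one of the L cells above, so it is W.
L cells per row: a=0: 4, a=1: 4, a=2: 2, a=3: 2, a=4: 0, a=5: 0, a=6: 4, a=7: 4; total 20.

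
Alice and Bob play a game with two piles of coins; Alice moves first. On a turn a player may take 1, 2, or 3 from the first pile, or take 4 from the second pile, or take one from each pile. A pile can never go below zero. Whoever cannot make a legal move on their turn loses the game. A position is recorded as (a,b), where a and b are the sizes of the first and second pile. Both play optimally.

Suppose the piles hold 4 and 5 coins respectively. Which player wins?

Label each position W (a win for the player to move) or L (a loss). A position with no legal move is L; any other position is W exactly when some move reaches an L, and L when every move reaches a W.
No move ever increases a pile, so every position that can arise here has a ≤ 4 and b ≤ 5; it is enough to label the cells with 0 ≤ a ≤ 4 and 0 ≤ b ≤ 5.
Every move lowers a or b (never raises either), so fill the grid row by row in increasing a, and left to right within a row: each cell's successors are then already labelled.
      b=0  b=1  b=2  b=3  b=4  b=5
a=0:    L    L    L    L    W    W
a=1:    W    W    W    W    W    L
a=2:    W    W    W    W    L    W
a=3:    W    W    W    W    W    W
a=4:    L    L    L    L    W    W
Cells with no legal move (terminal, hence L): (0,0), (0,1), (0,2), (0,3).
The remaining L cells, each justified by listing all of its moves:
(1,5): moves to (0,5)(W), (1,1)(W), (0,4)(W); every one is W ⇒ L
(2,4): moves to (1,4)(W), (0,4)(W), (2,0)(W), (1,3)(W); every one is W ⇒ L
(4,0): moves to (3,0)(W), (2,0)(W), (1,0)(W); every one is W ⇒ L
(4,1): moves to (3,1)(W), (2,1)(W), (1,1)(W), (3,0)(W); every one is W ⇒ L
(4,2): moves to (3,2)(W), (2,2)(W), (1,2)(W), (3,1)(W); every one is W ⇒ L
(4,3): moves to (3,3)(W), (2,3)(W), (1,3)(W), (3,2)(W); every one is W ⇒ L
Every other cell has at least one move into one of the L cells above, so it is W.
From (4,5) Alice can move to (1,5), reaching an L position.

Alice wins.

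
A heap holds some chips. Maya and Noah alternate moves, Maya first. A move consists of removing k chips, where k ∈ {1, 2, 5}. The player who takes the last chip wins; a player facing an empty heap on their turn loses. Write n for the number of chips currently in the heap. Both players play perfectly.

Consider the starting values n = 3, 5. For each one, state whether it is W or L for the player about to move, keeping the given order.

3: L, 5: W

Compute win/loss labels from the base case upward. A position with no move is L. Any other position is W if it can reach an L in one move, else L.
n=0: no move → L
n=1: W (go to 0, an L position)
n=2: W (go to 0, an L position)
n=3: L (options 2(W), 1(W) are all W)
n=4: W (go to 3, an L position)
n=5: W (go to 3, an L position)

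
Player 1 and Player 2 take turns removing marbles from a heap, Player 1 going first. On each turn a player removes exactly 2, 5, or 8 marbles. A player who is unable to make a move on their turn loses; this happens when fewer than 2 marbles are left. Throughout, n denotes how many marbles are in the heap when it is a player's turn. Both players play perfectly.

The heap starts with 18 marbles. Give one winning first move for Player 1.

Compute win/loss labels from the base case upward. A position with no move is L. Any other position is W if it can reach an L in one move, else L.
n=0: no move → L
n=1: no move → L
n=2: →0(L), so W
n=3: →1(L), so W
n=4: →2(W) only, which is W, so L
n=5: →0(L), so W
n=6: →4(L), so W
n=7: →5(W), 2(W) — all W, so L
n=8: →0(L), so W
n=9: →7(L), so W
n=10: →8(W), 5(W), 2(W) — all W, so L
n=11: →9(W), 6(W), 3(W) — all W, so L
n=12: →10(L), so W
n=13: →11(L), so W
n=14: →12(W), 9(W), 6(W) — all W, so L
n=15: →10(L), so W
n=16: →14(L), so W
n=17: →15(W), 12(W), 9(W) — all W, so L
n=18: →10(L), so W
From 18, the L positions reachable in one move are: 10.

Remove 8, leaving 10.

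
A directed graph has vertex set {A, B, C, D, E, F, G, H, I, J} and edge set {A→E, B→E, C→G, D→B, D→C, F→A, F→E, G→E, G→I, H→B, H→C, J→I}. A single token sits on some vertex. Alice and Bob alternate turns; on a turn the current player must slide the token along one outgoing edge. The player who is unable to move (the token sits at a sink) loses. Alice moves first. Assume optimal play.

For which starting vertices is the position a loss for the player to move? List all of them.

C, E, I

Use the standard recursion: the mover loses at a terminal position; elsewhere, the mover wins exactly when some move hands the opponent an L position.
Every edge goes from a vertex to one that appears earlier in the order E, I, G, C, B, A, H, F, D, J, so processing vertices in that order labels each vertex after all of its successors.
E: no outgoing edge → L
I: no outgoing edge → L
G: can move to I, which is L ⇒ W
C: the only move is to G(W), a W ⇒ L
B: can move to E, which is L ⇒ W
A: can move to E, which is L ⇒ W
H: can move to C, which is L ⇒ W
F: can move to E, which is L ⇒ W
D: can move to C, which is L ⇒ W
J: can move to I, which is L ⇒ W
Reading off the rows marked L gives the requested list; there are 3 such vertices.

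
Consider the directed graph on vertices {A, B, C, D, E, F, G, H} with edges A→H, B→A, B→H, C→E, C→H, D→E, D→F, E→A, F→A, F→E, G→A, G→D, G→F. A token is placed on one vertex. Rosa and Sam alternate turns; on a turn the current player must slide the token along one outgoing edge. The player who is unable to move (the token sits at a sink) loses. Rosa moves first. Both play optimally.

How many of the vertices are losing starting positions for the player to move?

3

Classify positions by backward induction: terminal positions (no move available) are L. From any other position, the mover wins iff some move reaches an L.
Every edge goes from a vertex to one that appears earlier in the order H, A, E, F, B, D, C, G, so processing vertices in that order labels each vertex after all of its successors.
H: no outgoing edge → L
A: reaches L-position H → W
E: only reaches A(W), which is W → L
F: reaches L-position E → W
B: reaches L-position H → W
D: reaches L-position E → W
C: reaches L-position E → W
G: only reaches D(W), F(W), A(W), all W → L
The L vertices are E, G, H; that is 3 in all.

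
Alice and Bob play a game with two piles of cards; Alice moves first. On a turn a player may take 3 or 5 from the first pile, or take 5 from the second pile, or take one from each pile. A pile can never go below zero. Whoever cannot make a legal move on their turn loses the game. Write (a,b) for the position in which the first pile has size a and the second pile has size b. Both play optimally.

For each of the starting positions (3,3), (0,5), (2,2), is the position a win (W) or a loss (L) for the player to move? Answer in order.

Build the W/L table. Terminal = L. A non-terminal position is W if it has a move to some L; otherwise it is L.
No move ever increases a pile, so every position that can arise here has a ≤ 3 and b ≤ 5; it is enough to label the cells with 0 ≤ a ≤ 3 and 0 ≤ b ≤ 5.
Every move lowers a or b (never raises either), so fill the grid row by row in increasing a, and left to right within a row: each cell's successors are then already labelled.
      b=0  b=1  b=2  b=3  b=4  b=5
a=0:    L    L    L    L    L    W
a=1:    L    W    W    W    W    W
a=2:    L    W    L    L    L    W
a=3:    W    W    W    W    W    W
Cells with no legal move (terminal, hence L): (0,0), (0,1), (0,2), (0,3), (0,4), (1,0), (2,0).
The remaining L cells, each justified by listing all of its moves:
(2,2): the only move is to (1,1)(W), a W ⇒ L
(2,3): the only move is to (1,2)(W), a W ⇒ L
(2,4): the only move is to (1,3)(W), a W ⇒ L
Every other cell has at least one move into one of the L cells above, so it is W.
(3,3): the move to (0,3) reaches an L cell, so W
(0,5): the move to (0,0) reaches an L cell, so W
(2,2): one of the L cells justified above, so L

(3,3): W, (0,5): W, (2,2): L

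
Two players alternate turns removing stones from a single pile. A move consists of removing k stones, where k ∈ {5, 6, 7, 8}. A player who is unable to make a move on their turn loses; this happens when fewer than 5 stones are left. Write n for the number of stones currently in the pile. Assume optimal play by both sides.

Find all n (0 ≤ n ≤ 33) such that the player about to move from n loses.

0, 1, 2, 3, 4, 13, 14, 15, 16, 17, 26, 27, 28, 29, 30

Use the standard recursion: the mover loses at a terminal position; elsewhere, the mover wins exactly when some move hands the opponent an L position.
n=0: no move → L
n=1: no move → L
n=2: no move → L
n=3: no move → L
n=4: no move → L
n=5: reaches L-position 0 → W
n=6: reaches L-position 1 → W
n=7: reaches L-position 2 → W
n=8: reaches L-position 3 → W
n=9: reaches L-position 4 → W
n=10: reaches L-position 4 → W
n=11: reaches L-position 4 → W
n=12: reaches L-position 4 → W
n=13: only reaches 8(W), 7(W), 6(W), 5(W), all W → L
n=14: only reaches 9(W), 8(W), 7(W), 6(W), all W → L
n=15: only reaches 10(W), 9(W), 8(W), 7(W), all W → L
n=16: only reaches 11(W), 10(W), 9(W), 8(W), all W → L
n=17: only reaches 12(W), 11(W), 10(W), 9(W), all W → L
n=18: reaches L-position 13 → W
n=19: reaches L-position 14 → W
n=20: reaches L-position 15 → W
n=21: reaches L-position 16 → W
n=22: reaches L-position 17 → W
n=23: reaches L-position 17 → W
n=24: reaches L-position 17 → W
n=25: reaches L-position 17 → W
n=26: only reaches 21(W), 20(W), 19(W), 18(W), all W → L
n=27: only reaches 22(W), 21(W), 20(W), 19(W), all W → L
n=28: only reaches 23(W), 22(W), 21(W), 20(W), all W → L
n=29: only reaches 24(W), 23(W), 22(W), 21(W), all W → L
n=30: only reaches 25(W), 24(W), 23(W), 22(W), all W → L
n=31: reaches L-position 26 → W
n=32: reaches L-position 27 → W
n=33: reaches L-position 28 → W
Reading off the rows marked L gives the requested list; there are 15 such values of n.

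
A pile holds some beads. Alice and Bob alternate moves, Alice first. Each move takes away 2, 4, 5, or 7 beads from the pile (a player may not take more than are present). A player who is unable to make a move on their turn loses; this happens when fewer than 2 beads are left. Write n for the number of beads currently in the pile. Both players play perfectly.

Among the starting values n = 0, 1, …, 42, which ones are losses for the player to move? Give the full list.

0, 1, 9, 10, 18, 19, 27, 28, 36, 37

Positions with no move are L. A position that does have a move is losing for the player to move precisely when every available move leads to a winning position for the opponent. Fill in the labels:
n=0: no move → L
n=1: no move → L
n=2: W (go to 0, an L position)
n=3: W (go to 1, an L position)
n=4: W (go to 0, an L position)
n=5: W (go to 1, an L position)
n=6: W (go to 1, an L position)
n=7: W (go to 0, an L position)
n=8: W (go to 1, an L position)
n=9: L (options 7(W), 5(W), 4(W), 2(W) are all W)
n=10: L (options 8(W), 6(W), 5(W), 3(W) are all W)
n=11: W (go to 9, an L position)
n=12: W (go to 10, an L position)
n=13: W (go to 9, an L position)
n=14: W (go to 10, an L position)
n=15: W (go to 10, an L position)
n=16: W (go to 9, an L position)
n=17: W (go to 10, an L position)
n=18: L (options 16(W), 14(W), 13(W), 11(W) are all W)
n=19: L (options 17(W), 15(W), 14(W), 12(W) are all W)
n=20: W (go to 18, an L position)
n=21: W (go to 19, an L position)
n=22: W (go to 18, an L position)
n=23: W (go to 19, an L position)
n=24: W (go to 19, an L position)
n=25: W (go to 18, an L position)
n=26: W (go to 19, an L position)
n=27: L (options 25(W), 23(W), 22(W), 20(W) are all W)
n=28: L (options 26(W), 24(W), 23(W), 21(W) are all W)
n=29: W (go to 27, an L position)
n=30: W (go to 28, an L position)
n=31: W (go to 27, an L position)
n=32: W (go to 28, an L position)
n=33: W (go to 28, an L position)
n=34: W (go to 27, an L position)
n=35: W (go to 28, an L position)
n=36: L (options 34(W), 32(W), 31(W), 29(W) are all W)
n=37: L (options 35(W), 33(W), 32(W), 30(W) are all W)
n=38: W (go to 36, an L position)
n=39: W (go to 37, an L position)
n=40: W (go to 36, an L position)
n=41: W (go to 37, an L position)
n=42: W (go to 37, an L position)
Reading off the rows marked L gives the requested list; there are 10 such values of n.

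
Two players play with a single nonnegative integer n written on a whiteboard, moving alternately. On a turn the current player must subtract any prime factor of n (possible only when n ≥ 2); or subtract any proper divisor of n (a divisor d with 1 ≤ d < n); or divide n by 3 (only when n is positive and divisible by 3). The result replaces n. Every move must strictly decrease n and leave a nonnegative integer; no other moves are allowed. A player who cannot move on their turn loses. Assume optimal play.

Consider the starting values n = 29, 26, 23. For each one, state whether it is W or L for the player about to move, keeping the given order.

29: W, 26: L, 23: W

Compute win/loss labels from the base case upward. A position with no move is L. Any other position is W if it can reach an L in one move, else L.
n=0: no move → L
n=1: no move → L
n=2: can move to 0, which is L ⇒ W
n=3: can move to 0, which is L ⇒ W
n=4: moves to 2(W), 3(W); every one is W ⇒ L
n=5: can move to 0, which is L ⇒ W
n=6: can move to 4, which is L ⇒ W
n=7: can move to 0, which is L ⇒ W
n=8: can move to 4, which is L ⇒ W
n=9: moves to 3(W), 6(W), 8(W); every one is W ⇒ L
n=10: can move to 9, which is L ⇒ W
n=11: can move to 0, which is L ⇒ W
n=12: can move to 4, which is L ⇒ W
n=13: can move to 0, which is L ⇒ W
n=14: moves to 7(W), 12(W), 13(W); every one is W ⇒ L
n=15: can move to 14, which is L ⇒ W
n=16: can move to 14, which is L ⇒ W
n=17: can move to 0, which is L ⇒ W
n=18: can move to 9, which is L ⇒ W
n=19: can move to 0, which is L ⇒ W
n=20: moves to 10(W), 15(W), 16(W), 18(W), 19(W); every one is W ⇒ L
n=21: can move to 14, which is L ⇒ W
n=22: can move to 20, which is L ⇒ W
n=23: can move to 0, which is L ⇒ W
n=24: can move to 20, which is L ⇒ W
n=25: can move to 20, which is L ⇒ W
n=26: moves to 13(W), 24(W), 25(W); every one is W ⇒ L
n=27: can move to 9, which is L ⇒ W
n=28: can move to 14, which is L ⇒ W
n=29: can move to 0, which is L ⇒ W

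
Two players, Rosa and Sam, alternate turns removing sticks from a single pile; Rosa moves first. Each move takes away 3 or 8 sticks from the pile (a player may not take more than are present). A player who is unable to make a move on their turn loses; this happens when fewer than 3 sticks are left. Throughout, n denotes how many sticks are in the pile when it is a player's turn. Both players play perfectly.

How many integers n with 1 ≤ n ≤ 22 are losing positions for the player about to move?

Compute win/loss labels from the base case upward. A position with no move is L. Any other position is W if it can reach an L in one move, else L.
n=0: no move → L
n=1: no move → L
n=2: no move → L
n=3: reaches L-position 0 → W
n=4: reaches L-position 1 → W
n=5: reaches L-position 2 → W
n=6: only reaches 3(W), which is W → L
n=7: only reaches 4(W), which is W → L
n=8: reaches L-position 0 → W
n=9: reaches L-position 6 → W
n=10: reaches L-position 7 → W
n=11: only reaches 8(W), 3(W), all W → L
n=12: only reaches 9(W), 4(W), all W → L
n=13: only reaches 10(W), 5(W), all W → L
n=14: reaches L-position 11 → W
n=15: reaches L-position 12 → W
n=16: reaches L-position 13 → W
n=17: only reaches 14(W), 9(W), all W → L
n=18: only reaches 15(W), 10(W), all W → L
n=19: reaches L-position 11 → W
n=20: reaches L-position 17 → W
n=21: reaches L-position 18 → W
n=22: only reaches 19(W), 14(W), all W → L
L entries with 1 ≤ n ≤ 22 (n=0 is outside the asked range and is not counted): n = 1, 2, 6, 7, 11, 12, 13, 17, 18, 22; that makes 10.

10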